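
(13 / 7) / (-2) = -13 / 14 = -0.93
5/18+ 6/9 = 17/18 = 0.94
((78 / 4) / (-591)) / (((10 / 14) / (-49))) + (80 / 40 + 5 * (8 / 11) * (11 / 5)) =24159 / 1970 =12.26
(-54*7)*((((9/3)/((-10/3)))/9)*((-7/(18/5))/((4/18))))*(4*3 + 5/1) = -22491/4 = -5622.75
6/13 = 0.46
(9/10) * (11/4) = 99/40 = 2.48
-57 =-57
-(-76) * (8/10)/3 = 304/15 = 20.27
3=3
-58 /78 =-29 /39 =-0.74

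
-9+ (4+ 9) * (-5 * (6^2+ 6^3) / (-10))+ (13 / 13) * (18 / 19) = 30969 / 19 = 1629.95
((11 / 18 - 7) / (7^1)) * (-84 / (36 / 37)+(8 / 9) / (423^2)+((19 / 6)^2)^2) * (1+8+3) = -42143659115 / 270540648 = -155.78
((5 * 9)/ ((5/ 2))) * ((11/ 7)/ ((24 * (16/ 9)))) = 297/ 448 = 0.66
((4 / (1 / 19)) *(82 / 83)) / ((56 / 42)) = 4674 / 83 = 56.31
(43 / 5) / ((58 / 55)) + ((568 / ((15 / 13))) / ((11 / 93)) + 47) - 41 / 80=107605937 / 25520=4216.53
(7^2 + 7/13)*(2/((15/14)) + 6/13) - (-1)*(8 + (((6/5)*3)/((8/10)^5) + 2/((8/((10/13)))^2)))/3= 157918757/1297920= 121.67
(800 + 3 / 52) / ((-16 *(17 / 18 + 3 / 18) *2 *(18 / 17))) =-707251 / 33280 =-21.25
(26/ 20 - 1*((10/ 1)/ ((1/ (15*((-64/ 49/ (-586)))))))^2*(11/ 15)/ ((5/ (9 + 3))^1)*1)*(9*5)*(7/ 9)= 2274100837/ 58892414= 38.61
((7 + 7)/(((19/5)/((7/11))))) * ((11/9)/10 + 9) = 40229/1881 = 21.39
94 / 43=2.19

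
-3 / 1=-3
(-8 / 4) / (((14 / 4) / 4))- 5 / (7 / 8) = -8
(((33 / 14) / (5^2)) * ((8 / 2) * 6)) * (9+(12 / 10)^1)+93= 101571 / 875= 116.08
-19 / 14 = -1.36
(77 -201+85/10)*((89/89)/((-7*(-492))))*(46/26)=-253/4264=-0.06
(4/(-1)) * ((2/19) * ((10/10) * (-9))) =72/19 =3.79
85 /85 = 1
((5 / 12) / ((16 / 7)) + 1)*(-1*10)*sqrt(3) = -20.48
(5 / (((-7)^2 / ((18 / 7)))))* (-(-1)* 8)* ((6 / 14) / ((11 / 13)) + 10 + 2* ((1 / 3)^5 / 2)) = 15733120 / 713097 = 22.06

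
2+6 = 8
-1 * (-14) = 14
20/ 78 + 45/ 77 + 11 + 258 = 810332/ 3003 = 269.84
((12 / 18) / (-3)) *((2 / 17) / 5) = -4 / 765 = -0.01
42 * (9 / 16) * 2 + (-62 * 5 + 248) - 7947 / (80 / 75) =-119441 / 16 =-7465.06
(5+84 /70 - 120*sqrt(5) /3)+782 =3941 /5 - 40*sqrt(5) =698.76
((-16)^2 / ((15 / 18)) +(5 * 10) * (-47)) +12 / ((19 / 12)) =-193346 / 95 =-2035.22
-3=-3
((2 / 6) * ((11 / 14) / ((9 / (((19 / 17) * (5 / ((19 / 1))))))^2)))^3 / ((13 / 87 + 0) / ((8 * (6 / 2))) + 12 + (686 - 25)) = 603109375 / 18548702511070344301017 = 0.00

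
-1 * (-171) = 171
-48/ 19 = -2.53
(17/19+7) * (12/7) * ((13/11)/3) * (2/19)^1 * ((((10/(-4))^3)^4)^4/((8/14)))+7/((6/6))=3463895836830488408077770786349885583/279434283129503744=12396101859932293297.78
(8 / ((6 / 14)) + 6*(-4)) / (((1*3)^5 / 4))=-64 / 729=-0.09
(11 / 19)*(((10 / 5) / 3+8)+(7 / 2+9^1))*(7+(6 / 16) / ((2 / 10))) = 99187 / 912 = 108.76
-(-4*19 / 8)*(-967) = -18373 / 2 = -9186.50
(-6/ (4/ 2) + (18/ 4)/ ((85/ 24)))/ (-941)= 147/ 79985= 0.00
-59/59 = -1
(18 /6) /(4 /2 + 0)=3 /2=1.50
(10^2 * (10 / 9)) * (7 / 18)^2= 12250 / 729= 16.80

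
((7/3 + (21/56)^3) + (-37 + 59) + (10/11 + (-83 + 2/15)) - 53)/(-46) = 9341081/3886080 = 2.40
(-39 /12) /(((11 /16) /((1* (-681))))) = 35412 /11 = 3219.27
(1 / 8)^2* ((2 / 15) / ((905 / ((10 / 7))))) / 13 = 0.00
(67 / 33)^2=4.12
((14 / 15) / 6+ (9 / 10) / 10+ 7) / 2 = 6521 / 1800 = 3.62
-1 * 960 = -960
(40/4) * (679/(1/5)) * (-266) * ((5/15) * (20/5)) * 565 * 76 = -1551113032000/3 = -517037677333.33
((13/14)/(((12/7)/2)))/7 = 13/84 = 0.15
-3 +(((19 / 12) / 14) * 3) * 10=0.39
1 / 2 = 0.50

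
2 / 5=0.40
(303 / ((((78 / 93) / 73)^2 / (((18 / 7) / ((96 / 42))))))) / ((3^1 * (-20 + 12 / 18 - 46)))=-13965427863 / 1059968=-13175.33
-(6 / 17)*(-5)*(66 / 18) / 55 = 2 / 17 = 0.12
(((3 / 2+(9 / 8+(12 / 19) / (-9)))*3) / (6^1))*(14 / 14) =1165 / 912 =1.28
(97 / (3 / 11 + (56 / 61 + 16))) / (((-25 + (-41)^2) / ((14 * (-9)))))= -0.43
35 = 35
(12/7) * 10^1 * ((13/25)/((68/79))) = 6162/595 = 10.36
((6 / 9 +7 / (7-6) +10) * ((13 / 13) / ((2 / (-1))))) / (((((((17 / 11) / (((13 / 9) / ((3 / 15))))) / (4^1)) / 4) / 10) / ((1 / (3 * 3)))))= -3031600 / 4131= -733.87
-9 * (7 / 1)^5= -151263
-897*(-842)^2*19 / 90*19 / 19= -2013812242 / 15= -134254149.47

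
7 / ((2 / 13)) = 91 / 2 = 45.50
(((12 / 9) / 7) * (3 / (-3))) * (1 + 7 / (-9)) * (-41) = 1.74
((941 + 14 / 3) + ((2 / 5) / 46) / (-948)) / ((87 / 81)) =927869211 / 1053860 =880.45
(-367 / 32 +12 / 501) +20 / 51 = -3012331 / 272544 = -11.05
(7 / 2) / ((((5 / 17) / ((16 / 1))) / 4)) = 3808 / 5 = 761.60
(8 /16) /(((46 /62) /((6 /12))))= 31 /92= 0.34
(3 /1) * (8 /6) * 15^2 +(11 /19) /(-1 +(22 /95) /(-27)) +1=2329402 /2587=900.43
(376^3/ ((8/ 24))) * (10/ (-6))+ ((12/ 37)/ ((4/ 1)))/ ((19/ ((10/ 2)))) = -186848176625/ 703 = -265786879.98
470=470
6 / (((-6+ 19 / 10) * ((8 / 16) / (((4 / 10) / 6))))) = -8 / 41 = -0.20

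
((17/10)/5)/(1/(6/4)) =51/100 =0.51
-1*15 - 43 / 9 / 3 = -448 / 27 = -16.59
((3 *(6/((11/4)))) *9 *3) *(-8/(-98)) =7776/539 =14.43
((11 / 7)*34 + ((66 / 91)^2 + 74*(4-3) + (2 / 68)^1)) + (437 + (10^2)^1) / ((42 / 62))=259226287 / 281554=920.70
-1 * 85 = -85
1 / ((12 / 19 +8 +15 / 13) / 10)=2470 / 2417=1.02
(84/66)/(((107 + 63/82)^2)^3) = 4256093399936/5238679328650346306816099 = 0.00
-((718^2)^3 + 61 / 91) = -12467749208805602045 / 91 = -137008233063797824.67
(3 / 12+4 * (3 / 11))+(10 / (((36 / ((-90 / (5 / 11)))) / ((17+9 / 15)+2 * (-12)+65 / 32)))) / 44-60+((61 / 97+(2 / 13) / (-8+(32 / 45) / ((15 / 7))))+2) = -58114047661 / 1148740736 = -50.59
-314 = -314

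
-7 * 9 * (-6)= 378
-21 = -21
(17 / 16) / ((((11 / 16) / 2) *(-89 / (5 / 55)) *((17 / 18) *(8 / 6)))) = -27 / 10769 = -0.00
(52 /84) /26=1 /42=0.02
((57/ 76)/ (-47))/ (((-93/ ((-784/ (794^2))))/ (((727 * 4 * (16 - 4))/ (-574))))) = 122136/ 9415088833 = 0.00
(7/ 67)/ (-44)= -0.00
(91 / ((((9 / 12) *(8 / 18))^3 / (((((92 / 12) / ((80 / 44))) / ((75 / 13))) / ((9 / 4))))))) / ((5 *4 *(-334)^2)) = 299299 / 836670000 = 0.00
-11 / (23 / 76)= -836 / 23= -36.35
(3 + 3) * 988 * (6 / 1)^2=213408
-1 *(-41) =41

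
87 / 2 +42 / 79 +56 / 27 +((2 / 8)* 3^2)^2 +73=4237613 / 34128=124.17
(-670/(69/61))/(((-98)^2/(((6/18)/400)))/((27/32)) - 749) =-122610/2827262557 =-0.00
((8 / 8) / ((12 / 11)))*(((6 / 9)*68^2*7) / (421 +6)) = 25432 / 549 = 46.32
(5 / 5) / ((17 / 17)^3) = 1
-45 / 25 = -9 / 5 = -1.80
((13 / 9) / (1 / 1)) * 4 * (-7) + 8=-292 / 9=-32.44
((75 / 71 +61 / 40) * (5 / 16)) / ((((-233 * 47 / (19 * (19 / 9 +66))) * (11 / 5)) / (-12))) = 426920785 / 821062176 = 0.52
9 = 9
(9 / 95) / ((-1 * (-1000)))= 9 / 95000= 0.00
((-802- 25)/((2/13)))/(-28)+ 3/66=118289/616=192.03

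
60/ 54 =1.11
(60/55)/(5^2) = 12/275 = 0.04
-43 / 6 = -7.17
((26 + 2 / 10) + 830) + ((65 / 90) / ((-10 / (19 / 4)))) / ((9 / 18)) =61597 / 72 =855.51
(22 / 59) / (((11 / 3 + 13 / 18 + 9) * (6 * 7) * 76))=33 / 3782254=0.00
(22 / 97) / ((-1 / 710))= -15620 / 97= -161.03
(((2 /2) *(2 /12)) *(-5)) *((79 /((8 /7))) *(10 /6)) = -13825 /144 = -96.01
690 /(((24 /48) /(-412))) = -568560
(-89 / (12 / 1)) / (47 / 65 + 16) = -5785 / 13044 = -0.44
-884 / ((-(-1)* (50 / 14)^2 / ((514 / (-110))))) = 11132212 / 34375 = 323.85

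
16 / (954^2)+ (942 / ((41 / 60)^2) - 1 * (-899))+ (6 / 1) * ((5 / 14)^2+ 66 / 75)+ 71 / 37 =101390993973643043 / 34671471971850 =2924.33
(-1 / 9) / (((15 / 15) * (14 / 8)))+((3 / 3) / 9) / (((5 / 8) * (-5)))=-52 / 525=-0.10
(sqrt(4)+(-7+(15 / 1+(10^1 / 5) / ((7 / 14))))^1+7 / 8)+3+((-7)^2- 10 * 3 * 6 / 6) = 36.88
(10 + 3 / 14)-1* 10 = 3 / 14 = 0.21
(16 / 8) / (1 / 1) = 2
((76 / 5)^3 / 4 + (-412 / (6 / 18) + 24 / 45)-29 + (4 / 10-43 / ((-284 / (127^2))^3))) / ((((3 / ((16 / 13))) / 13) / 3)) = 67655134076885053 / 536866500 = 126018542.93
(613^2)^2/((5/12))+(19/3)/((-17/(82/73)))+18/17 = 6308355802655956/18615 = 338885619267.04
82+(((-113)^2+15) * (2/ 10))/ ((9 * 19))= 82894/ 855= 96.95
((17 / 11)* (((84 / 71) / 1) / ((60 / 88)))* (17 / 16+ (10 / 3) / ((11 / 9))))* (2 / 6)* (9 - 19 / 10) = 79373 / 3300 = 24.05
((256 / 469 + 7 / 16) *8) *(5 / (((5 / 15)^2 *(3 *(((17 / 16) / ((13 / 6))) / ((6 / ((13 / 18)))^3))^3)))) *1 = 188624911598.13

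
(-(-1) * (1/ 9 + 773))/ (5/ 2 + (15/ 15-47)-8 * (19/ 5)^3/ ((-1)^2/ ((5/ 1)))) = -347900/ 1007271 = -0.35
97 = 97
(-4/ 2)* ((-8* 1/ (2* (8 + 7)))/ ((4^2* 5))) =1/ 150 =0.01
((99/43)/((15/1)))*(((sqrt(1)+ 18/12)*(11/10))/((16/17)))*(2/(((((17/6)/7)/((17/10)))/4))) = 129591/8600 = 15.07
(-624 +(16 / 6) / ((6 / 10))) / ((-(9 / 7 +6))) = 85.04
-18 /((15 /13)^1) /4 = -39 /10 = -3.90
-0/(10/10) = 0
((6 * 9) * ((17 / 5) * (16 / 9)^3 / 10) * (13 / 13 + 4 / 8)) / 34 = 1024 / 225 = 4.55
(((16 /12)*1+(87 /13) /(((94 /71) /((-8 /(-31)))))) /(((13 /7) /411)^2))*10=4135474371840 /3201029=1291920.31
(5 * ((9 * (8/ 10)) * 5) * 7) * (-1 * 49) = -61740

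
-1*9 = -9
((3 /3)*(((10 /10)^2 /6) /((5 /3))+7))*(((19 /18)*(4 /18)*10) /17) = 1349 /1377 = 0.98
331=331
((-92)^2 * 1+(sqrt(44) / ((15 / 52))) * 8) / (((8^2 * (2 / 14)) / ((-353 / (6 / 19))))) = -24836021 / 24 - 610337 * sqrt(11) / 90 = -1057325.97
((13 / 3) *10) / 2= 65 / 3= 21.67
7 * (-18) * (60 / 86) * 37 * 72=-10069920 / 43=-234184.19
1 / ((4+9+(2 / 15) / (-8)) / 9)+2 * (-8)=-11924 / 779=-15.31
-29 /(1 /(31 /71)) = -899 /71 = -12.66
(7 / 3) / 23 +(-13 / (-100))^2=81661 / 690000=0.12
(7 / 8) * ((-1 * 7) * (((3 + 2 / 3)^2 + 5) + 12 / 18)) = -117.06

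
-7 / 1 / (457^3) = -0.00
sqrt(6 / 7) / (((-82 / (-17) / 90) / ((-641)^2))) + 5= 5 + 314323965 * sqrt(42) / 287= 7097747.55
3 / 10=0.30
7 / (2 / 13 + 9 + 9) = 91 / 236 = 0.39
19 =19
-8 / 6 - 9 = -31 / 3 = -10.33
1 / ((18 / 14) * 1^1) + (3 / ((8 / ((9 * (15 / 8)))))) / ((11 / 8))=4261 / 792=5.38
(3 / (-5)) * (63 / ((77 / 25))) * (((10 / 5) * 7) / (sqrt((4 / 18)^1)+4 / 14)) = 119070 / 341 -138915 * sqrt(2) / 341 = -226.94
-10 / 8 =-5 / 4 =-1.25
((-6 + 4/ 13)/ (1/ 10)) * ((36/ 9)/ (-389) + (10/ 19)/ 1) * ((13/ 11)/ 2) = -1411180/ 81301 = -17.36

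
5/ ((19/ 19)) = 5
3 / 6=1 / 2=0.50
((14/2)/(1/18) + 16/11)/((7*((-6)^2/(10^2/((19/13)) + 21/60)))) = 6106411/175560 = 34.78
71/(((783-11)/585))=41535/772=53.80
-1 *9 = -9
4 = 4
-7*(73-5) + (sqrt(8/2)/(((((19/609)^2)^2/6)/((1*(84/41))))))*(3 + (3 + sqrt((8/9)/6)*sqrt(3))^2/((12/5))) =1192671207582008/5343161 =223214536.78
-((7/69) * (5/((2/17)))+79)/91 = -11497/12558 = -0.92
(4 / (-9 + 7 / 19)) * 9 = -171 / 41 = -4.17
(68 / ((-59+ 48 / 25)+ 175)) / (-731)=-25 / 31691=-0.00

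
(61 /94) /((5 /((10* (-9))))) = -549 /47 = -11.68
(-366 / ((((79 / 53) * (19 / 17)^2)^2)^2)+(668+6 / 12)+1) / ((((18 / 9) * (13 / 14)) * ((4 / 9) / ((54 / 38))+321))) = 1438148951020835333637147 / 1342903368517009571671334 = 1.07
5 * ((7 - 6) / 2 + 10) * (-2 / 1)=-105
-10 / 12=-5 / 6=-0.83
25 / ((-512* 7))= -25 / 3584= -0.01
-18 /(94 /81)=-729 /47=-15.51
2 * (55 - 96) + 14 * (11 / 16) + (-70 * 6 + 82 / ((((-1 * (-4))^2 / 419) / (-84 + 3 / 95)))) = -180804.06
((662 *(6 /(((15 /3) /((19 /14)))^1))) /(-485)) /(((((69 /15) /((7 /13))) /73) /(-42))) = 797.80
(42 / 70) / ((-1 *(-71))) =3 / 355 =0.01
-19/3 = -6.33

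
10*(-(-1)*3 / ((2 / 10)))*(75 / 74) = 152.03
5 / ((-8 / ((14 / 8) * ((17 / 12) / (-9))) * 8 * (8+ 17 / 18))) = 85 / 35328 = 0.00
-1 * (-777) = 777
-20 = -20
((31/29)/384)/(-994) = -31/11069184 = -0.00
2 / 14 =1 / 7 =0.14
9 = 9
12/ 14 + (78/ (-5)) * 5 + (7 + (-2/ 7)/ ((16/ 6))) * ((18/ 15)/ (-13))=-70779/ 910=-77.78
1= 1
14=14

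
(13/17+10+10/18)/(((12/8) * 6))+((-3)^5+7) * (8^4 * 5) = -6655424828/1377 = -4833278.74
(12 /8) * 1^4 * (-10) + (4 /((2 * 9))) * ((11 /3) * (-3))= -157 /9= -17.44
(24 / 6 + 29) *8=264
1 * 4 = 4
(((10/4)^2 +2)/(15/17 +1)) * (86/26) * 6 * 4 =72369/208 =347.93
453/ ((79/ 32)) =14496/ 79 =183.49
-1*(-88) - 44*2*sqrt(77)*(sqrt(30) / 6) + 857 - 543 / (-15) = 4906 / 5 - 44*sqrt(2310) / 3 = 276.28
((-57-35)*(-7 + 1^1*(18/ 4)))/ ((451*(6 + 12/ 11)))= 115/ 1599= 0.07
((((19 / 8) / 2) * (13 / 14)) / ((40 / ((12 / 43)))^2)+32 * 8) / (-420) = -10602907823 / 17395392000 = -0.61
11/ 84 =0.13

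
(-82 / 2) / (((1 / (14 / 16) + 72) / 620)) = -347.54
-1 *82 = -82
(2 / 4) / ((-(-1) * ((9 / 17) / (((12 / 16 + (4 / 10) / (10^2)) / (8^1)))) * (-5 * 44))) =-6409 / 15840000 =-0.00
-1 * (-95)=95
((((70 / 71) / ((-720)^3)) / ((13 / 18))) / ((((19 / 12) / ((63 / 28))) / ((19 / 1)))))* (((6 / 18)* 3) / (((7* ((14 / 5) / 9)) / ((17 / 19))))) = -0.00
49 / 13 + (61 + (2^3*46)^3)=647869258 / 13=49836096.77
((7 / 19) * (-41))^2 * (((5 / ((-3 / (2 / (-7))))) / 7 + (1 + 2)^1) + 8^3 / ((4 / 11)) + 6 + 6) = 351650071 / 1083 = 324699.97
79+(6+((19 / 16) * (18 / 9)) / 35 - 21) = 17939 / 280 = 64.07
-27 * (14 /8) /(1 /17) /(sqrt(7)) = -459 * sqrt(7) /4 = -303.60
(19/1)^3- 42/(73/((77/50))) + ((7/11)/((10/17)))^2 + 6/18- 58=720944263/105996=6801.62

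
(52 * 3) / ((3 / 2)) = 104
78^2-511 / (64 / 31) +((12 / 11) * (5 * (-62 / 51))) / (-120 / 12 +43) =2305005125 / 394944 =5836.28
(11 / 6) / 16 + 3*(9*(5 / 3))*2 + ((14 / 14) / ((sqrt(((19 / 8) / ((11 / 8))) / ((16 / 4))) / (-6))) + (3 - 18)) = 7211 / 96 - 12*sqrt(209) / 19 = 65.98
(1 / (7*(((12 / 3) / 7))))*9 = 9 / 4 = 2.25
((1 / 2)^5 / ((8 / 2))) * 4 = 1 / 32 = 0.03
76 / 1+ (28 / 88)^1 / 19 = 31775 / 418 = 76.02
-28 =-28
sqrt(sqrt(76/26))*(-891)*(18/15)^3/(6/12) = -384912*13^(3/4)*38^(1/4)/1625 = -4026.35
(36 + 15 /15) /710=0.05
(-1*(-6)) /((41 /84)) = 504 /41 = 12.29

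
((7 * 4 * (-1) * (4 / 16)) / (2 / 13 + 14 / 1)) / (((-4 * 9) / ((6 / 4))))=91 / 4416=0.02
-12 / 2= -6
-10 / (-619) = 10 / 619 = 0.02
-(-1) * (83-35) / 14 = 24 / 7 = 3.43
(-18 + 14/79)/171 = -0.10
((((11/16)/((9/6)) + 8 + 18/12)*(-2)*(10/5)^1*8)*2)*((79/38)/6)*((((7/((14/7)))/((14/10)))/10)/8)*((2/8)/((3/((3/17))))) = -18881/186048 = -0.10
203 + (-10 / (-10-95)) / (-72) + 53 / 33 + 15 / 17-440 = -33153559 / 141372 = -234.51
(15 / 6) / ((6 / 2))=5 / 6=0.83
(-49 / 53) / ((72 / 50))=-1225 / 1908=-0.64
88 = 88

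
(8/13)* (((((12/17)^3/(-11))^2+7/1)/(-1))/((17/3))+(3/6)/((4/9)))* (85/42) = -73135585585/531557544518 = -0.14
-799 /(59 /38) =-30362 /59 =-514.61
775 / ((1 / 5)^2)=19375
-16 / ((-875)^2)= -16 / 765625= -0.00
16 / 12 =4 / 3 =1.33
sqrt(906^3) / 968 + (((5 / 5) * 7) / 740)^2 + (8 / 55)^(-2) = 75.44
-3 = -3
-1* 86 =-86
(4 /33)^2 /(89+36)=16 /136125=0.00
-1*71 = -71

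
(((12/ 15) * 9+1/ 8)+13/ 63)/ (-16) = -18979/ 40320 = -0.47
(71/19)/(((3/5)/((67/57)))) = 23785/3249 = 7.32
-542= -542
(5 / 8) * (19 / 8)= 95 / 64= 1.48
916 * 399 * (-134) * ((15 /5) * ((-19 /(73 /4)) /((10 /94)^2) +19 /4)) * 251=5871550588140762 /1825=3217287993501.79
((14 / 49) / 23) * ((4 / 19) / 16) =1 / 6118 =0.00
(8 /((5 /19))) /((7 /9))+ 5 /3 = 4279 /105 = 40.75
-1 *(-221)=221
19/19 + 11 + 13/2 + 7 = 51/2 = 25.50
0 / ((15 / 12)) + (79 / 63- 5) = -236 / 63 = -3.75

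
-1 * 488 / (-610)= 0.80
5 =5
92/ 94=46/ 47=0.98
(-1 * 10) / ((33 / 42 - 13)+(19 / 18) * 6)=420 / 247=1.70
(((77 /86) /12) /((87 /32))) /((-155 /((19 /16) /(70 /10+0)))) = -209 /6958260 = -0.00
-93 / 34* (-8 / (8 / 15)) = 1395 / 34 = 41.03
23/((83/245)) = 5635/83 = 67.89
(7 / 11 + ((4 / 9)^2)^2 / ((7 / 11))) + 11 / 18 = 1322393 / 1010394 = 1.31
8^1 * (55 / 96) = 55 / 12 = 4.58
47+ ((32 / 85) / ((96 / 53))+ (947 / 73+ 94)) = 154.18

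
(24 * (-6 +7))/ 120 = 1/ 5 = 0.20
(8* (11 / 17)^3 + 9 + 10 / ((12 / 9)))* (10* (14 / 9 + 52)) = 442054250 / 44217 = 9997.38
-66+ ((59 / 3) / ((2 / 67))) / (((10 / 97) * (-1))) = -387401 / 60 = -6456.68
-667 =-667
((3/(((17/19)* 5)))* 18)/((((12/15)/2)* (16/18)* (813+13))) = 4617/112336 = 0.04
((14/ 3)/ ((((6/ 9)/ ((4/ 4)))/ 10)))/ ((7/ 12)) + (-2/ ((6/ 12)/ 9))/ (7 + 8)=588/ 5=117.60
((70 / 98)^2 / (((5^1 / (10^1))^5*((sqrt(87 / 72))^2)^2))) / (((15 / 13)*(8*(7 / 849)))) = 42382080 / 288463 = 146.92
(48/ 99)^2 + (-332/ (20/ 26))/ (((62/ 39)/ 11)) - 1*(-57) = -494427304/ 168795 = -2929.16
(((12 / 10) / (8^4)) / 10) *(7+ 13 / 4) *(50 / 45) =41 / 122880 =0.00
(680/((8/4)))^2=115600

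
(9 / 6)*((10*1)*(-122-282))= -6060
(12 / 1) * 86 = 1032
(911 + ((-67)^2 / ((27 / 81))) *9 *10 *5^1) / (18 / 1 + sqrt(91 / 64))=6982342272 / 20645 - 48488488 *sqrt(91) / 20645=315804.87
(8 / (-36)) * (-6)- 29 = -83 / 3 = -27.67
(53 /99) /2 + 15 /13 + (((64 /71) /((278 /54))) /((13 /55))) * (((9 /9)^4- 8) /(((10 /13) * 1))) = -135132401 /25402806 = -5.32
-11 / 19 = -0.58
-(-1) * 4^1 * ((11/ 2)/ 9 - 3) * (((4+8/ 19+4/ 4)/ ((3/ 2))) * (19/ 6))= -8858/ 81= -109.36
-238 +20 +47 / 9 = -1915 / 9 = -212.78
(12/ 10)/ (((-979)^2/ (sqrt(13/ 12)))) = 0.00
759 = 759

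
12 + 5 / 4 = 13.25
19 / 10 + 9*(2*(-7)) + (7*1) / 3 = -3653 / 30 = -121.77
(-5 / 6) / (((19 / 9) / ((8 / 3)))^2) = -480 / 361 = -1.33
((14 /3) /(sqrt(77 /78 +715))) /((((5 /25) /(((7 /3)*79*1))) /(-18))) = -77420*sqrt(4356066) /55847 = -2893.35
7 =7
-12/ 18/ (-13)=2/ 39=0.05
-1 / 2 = -0.50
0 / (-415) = 0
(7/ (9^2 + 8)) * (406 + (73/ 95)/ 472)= 127435791/ 3990760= 31.93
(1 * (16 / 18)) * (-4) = -32 / 9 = -3.56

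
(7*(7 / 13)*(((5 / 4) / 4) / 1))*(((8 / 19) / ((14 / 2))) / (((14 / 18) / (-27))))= -1215 / 494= -2.46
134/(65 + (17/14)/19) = 35644/17307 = 2.06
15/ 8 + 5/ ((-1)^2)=55/ 8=6.88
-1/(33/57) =-19/11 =-1.73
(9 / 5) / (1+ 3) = 9 / 20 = 0.45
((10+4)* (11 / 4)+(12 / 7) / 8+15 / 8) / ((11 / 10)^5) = 28412500 / 1127357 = 25.20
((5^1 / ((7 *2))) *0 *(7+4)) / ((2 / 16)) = 0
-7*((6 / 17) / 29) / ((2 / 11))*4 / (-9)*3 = 308 / 493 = 0.62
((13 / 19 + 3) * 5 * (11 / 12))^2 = 3705625 / 12996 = 285.14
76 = 76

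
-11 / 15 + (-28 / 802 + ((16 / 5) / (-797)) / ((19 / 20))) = -70360763 / 91085145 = -0.77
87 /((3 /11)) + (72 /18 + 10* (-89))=-567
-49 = -49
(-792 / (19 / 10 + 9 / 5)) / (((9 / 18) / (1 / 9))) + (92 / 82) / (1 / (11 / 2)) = -62799 / 1517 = -41.40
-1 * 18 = -18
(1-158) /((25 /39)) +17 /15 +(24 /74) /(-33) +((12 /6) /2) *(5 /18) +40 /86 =-1914156479 /7875450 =-243.05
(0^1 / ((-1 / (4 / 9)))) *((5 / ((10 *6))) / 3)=0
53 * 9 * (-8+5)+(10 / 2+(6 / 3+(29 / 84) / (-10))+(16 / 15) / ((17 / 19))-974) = -34226909 / 14280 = -2396.84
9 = 9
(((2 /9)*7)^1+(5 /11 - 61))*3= -176.97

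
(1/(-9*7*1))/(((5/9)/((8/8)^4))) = -1/35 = -0.03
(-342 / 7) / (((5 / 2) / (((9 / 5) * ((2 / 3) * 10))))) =-8208 / 35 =-234.51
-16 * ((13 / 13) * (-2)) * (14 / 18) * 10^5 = 2488888.89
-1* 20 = -20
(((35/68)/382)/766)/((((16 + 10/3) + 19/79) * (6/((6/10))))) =1659/184610081248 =0.00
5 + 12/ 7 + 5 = 82/ 7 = 11.71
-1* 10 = -10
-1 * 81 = -81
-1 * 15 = -15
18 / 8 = 9 / 4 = 2.25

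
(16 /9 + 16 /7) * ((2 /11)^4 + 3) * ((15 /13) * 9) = 24103680 /190333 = 126.64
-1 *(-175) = 175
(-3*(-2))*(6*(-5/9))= -20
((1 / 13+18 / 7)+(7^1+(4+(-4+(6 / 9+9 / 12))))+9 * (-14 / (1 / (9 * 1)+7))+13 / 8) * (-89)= 3909859 / 8736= 447.56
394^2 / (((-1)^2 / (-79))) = -12263644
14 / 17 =0.82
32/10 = 16/5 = 3.20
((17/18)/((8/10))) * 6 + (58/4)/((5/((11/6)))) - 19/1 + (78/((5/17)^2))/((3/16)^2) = 1923089/75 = 25641.19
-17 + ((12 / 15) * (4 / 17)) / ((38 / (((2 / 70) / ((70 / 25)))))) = -1345291 / 79135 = -17.00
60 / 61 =0.98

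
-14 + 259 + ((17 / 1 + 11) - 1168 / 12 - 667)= -1474 / 3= -491.33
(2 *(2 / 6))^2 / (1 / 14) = 56 / 9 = 6.22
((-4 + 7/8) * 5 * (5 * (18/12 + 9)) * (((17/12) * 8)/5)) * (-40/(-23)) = -74375/23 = -3233.70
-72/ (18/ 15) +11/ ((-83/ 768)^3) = -5017140372/ 571787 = -8774.49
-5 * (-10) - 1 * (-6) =56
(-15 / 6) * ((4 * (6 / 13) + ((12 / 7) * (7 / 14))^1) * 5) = -3075 / 91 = -33.79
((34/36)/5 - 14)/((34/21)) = -8701/1020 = -8.53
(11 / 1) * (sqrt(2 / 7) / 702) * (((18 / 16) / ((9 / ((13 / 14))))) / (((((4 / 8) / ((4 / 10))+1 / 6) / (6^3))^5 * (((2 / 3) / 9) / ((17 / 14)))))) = 10054435710173184 * sqrt(14) / 28647703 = 1313203143.89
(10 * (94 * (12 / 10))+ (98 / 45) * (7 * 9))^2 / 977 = 40018276 / 24425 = 1638.41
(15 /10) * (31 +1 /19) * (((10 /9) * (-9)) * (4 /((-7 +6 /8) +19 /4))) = 23600 /19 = 1242.11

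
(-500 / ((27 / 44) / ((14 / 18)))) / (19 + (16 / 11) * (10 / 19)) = -32186000 / 1003833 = -32.06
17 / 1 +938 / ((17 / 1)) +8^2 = 2315 / 17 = 136.18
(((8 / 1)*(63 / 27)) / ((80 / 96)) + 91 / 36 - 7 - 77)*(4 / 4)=-10633 / 180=-59.07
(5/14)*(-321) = -1605/14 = -114.64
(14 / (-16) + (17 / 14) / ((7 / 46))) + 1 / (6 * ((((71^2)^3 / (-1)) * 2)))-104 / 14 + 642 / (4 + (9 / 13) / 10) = 12547091158426826689 / 79691699028389784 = 157.45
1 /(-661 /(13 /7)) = -13 /4627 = -0.00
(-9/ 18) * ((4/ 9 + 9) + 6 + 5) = -92/ 9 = -10.22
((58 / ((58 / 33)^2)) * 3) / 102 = 1089 / 1972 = 0.55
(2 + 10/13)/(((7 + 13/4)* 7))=144/3731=0.04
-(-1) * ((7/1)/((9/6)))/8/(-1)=-7/12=-0.58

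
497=497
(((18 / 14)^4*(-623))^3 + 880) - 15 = -199104032997604034 / 40353607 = -4933983546.94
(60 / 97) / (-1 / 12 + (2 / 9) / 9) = -19440 / 1843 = -10.55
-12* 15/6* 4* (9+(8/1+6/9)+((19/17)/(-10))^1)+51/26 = -930245/442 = -2104.63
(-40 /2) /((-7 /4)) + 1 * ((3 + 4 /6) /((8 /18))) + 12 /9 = 1765 /84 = 21.01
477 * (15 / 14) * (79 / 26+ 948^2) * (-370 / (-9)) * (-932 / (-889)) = 1601460623351850 / 80899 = 19795802461.73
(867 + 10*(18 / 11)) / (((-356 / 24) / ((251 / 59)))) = -14633802 / 57761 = -253.35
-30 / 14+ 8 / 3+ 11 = 242 / 21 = 11.52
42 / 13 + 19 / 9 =625 / 117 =5.34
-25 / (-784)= 25 / 784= 0.03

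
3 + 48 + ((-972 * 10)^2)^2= 8926168066560051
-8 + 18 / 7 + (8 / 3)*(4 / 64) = -221 / 42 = -5.26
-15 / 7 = -2.14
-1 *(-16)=16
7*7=49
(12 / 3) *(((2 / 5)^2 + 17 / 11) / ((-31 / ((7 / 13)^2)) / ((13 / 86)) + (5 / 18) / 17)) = -28128744 / 2916403325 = -0.01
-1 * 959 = -959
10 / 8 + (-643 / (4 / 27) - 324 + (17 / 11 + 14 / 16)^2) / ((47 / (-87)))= 3138943681 / 363968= 8624.23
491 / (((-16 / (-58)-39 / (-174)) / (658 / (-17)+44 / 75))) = -47727164 / 1275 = -37433.07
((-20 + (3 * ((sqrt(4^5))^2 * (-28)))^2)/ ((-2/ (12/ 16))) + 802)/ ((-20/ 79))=438375943267/ 40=10959398581.68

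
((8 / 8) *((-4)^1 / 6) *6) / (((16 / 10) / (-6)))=15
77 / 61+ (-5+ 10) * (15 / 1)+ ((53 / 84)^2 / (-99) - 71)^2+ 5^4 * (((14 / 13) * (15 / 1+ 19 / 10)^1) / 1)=16492.83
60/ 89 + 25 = 2285/ 89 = 25.67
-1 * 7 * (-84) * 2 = 1176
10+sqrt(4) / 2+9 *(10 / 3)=41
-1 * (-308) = 308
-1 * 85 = -85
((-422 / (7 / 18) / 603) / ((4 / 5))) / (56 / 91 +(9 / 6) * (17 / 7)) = -0.53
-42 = -42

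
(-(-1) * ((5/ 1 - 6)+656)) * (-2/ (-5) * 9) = 2358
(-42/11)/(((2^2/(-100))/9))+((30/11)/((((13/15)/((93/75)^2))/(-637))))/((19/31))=-21786912/5225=-4169.74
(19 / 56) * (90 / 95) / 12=3 / 112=0.03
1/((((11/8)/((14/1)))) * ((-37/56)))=-6272/407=-15.41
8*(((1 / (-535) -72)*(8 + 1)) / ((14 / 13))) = -2575404 / 535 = -4813.84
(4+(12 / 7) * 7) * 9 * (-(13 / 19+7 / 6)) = -5064 / 19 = -266.53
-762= -762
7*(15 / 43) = 105 / 43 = 2.44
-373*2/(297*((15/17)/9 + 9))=-6341/22968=-0.28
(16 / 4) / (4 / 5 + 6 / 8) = 2.58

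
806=806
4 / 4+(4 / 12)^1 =4 / 3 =1.33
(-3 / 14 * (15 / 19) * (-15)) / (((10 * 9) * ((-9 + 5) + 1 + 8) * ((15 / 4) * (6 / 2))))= 1 / 1995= 0.00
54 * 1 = 54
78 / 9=26 / 3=8.67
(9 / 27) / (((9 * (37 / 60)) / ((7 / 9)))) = 140 / 2997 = 0.05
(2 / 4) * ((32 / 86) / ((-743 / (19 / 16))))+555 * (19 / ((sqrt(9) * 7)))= 224601337 / 447286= 502.14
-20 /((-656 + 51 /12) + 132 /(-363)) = 0.03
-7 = -7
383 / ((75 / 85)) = 6511 / 15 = 434.07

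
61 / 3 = 20.33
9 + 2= 11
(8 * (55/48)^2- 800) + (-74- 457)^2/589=-52719107/169632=-310.79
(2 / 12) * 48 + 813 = 821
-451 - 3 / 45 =-6766 / 15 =-451.07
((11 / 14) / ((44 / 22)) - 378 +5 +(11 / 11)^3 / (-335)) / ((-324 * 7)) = 3495083 / 21273840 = 0.16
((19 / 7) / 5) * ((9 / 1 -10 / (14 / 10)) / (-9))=-247 / 2205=-0.11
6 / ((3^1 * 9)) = 2 / 9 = 0.22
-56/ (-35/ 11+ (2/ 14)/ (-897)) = 483483/ 27472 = 17.60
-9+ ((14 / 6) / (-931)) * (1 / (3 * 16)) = -172369 / 19152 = -9.00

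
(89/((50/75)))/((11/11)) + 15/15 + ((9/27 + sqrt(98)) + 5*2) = 7*sqrt(2) + 869/6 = 154.73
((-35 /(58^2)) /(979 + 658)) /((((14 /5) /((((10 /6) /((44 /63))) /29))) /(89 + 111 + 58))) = -338625 /7026763568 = -0.00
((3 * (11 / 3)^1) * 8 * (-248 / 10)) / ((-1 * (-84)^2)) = 682 / 2205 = 0.31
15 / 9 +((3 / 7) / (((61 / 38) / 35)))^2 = 993305 / 11163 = 88.98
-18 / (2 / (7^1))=-63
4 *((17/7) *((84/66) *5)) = 680/11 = 61.82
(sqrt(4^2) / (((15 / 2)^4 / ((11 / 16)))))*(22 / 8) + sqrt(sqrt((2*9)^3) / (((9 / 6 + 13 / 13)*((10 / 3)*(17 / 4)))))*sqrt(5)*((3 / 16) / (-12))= -9*2^(3 / 4)*sqrt(85) / 2720 + 121 / 50625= -0.05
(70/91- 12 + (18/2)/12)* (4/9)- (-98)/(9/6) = 7099/117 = 60.68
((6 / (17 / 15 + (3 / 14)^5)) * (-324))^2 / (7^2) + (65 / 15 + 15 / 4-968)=59270147472666003529 / 1003935133228908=59037.83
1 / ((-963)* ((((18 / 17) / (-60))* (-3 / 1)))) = -170 / 8667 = -0.02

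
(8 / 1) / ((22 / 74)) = 296 / 11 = 26.91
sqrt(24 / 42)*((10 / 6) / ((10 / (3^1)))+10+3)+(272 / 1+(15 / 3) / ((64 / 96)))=27*sqrt(7) / 7+559 / 2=289.71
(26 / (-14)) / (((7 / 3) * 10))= -39 / 490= -0.08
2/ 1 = 2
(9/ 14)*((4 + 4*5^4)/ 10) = 5634/ 35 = 160.97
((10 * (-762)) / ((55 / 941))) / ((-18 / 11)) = 239014 / 3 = 79671.33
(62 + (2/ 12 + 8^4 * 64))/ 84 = 1573237/ 504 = 3121.50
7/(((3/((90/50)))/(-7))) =-147/5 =-29.40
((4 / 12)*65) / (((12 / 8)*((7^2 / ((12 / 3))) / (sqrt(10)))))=520*sqrt(10) / 441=3.73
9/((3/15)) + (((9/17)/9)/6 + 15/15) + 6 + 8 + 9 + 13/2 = 3851/51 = 75.51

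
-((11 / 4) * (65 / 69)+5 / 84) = -1280 / 483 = -2.65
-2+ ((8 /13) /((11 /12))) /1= -190 /143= -1.33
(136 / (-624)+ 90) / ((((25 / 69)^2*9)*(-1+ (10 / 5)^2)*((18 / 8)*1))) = 7409174 / 658125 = 11.26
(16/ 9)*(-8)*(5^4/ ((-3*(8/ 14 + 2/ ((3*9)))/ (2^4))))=4480000/ 61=73442.62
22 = 22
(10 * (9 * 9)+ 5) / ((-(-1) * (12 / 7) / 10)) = 28525 / 6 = 4754.17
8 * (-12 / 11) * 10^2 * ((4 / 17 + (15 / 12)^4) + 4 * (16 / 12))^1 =-2614475 / 374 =-6990.57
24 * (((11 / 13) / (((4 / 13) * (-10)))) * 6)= -198 / 5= -39.60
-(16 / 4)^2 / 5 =-16 / 5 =-3.20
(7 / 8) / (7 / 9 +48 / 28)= 441 / 1256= 0.35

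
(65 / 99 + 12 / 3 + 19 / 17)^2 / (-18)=-47219762 / 25492401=-1.85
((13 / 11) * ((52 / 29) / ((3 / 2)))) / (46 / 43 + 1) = 58136 / 85173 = 0.68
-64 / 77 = -0.83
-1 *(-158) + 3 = 161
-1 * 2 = -2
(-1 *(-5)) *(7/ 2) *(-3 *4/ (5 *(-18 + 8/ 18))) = 2.39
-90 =-90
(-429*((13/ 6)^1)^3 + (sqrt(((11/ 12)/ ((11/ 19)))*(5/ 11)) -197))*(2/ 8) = -328355/ 288 + sqrt(3135)/ 264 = -1139.91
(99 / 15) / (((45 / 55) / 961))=116281 / 15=7752.07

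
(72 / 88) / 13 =9 / 143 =0.06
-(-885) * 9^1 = 7965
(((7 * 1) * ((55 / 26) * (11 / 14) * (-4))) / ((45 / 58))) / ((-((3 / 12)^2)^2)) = 15355.62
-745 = -745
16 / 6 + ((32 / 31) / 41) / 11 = 111944 / 41943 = 2.67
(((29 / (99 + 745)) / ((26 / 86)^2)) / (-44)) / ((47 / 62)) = -1662251 / 147485624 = -0.01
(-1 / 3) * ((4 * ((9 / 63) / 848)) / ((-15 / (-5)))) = -1 / 13356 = -0.00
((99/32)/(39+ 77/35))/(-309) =-165/678976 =-0.00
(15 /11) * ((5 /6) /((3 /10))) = 125 /33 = 3.79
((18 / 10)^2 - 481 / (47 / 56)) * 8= -5356744 / 1175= -4558.93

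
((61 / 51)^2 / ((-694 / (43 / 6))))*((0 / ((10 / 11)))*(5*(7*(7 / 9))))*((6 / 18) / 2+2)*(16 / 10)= 0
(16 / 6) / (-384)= -1 / 144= -0.01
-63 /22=-2.86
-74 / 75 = -0.99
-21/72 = -7/24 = -0.29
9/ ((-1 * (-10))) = 9/ 10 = 0.90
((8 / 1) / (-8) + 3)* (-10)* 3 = -60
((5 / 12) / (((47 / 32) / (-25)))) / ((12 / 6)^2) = -250 / 141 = -1.77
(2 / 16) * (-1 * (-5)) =5 / 8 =0.62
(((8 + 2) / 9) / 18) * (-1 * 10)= -50 / 81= -0.62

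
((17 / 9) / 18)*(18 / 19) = 17 / 171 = 0.10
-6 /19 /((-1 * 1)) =6 /19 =0.32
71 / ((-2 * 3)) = -11.83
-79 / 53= -1.49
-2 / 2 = -1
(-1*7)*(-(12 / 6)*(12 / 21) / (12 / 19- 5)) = -152 / 83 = -1.83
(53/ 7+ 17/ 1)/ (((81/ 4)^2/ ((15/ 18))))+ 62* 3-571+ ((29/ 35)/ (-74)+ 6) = -19319054837/ 50978970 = -378.96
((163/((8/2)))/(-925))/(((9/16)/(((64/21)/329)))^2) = -42729472/3576491003925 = -0.00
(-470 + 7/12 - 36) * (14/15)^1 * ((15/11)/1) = -42455/66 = -643.26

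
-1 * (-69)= 69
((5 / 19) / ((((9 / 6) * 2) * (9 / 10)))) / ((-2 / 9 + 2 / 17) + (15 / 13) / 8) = 88400 / 35967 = 2.46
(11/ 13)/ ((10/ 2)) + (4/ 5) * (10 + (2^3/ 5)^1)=3071/ 325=9.45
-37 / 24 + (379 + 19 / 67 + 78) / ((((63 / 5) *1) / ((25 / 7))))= 128.07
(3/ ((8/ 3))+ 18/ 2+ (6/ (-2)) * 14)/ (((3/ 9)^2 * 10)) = -459/ 16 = -28.69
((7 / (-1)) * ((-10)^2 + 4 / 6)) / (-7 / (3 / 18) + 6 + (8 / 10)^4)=660625 / 33366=19.80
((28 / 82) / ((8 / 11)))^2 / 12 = 5929 / 322752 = 0.02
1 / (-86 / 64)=-32 / 43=-0.74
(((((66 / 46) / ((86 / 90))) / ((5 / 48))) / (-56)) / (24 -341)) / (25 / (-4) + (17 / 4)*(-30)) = -7128 / 1174106185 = -0.00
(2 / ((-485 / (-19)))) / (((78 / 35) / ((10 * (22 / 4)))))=7315 / 3783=1.93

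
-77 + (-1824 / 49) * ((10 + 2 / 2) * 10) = -204413 / 49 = -4171.69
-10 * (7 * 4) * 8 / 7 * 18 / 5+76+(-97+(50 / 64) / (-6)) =-225241 / 192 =-1173.13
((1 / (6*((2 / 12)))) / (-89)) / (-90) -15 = -120149 / 8010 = -15.00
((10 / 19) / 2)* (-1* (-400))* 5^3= 250000 / 19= 13157.89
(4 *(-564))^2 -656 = 5088880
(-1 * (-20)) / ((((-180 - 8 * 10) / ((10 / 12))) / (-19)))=95 / 78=1.22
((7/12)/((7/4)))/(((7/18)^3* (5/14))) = 3888/245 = 15.87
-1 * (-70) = 70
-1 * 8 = -8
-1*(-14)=14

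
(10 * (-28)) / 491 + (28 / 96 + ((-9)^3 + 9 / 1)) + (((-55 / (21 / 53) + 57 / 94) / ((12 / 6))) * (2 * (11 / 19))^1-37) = -61676344573 / 73661784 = -837.29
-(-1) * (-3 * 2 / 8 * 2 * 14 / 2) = -21 / 2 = -10.50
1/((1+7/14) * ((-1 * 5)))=-2/15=-0.13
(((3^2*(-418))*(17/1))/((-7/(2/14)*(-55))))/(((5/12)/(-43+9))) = 2372112/1225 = 1936.42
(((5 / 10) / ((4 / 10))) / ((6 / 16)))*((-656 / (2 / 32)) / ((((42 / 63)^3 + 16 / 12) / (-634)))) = 149725440 / 11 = 13611403.64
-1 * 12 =-12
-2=-2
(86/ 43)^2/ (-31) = -4/ 31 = -0.13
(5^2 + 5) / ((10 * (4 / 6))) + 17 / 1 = 43 / 2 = 21.50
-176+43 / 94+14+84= -7289 / 94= -77.54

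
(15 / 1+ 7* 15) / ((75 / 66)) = 528 / 5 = 105.60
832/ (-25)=-832/ 25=-33.28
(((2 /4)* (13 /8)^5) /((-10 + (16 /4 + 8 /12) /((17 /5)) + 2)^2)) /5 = 33813 /1310720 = 0.03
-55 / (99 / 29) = -145 / 9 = -16.11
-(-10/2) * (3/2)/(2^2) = 15/8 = 1.88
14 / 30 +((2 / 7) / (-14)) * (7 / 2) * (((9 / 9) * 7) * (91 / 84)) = -3 / 40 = -0.08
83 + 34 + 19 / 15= 1774 / 15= 118.27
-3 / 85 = -0.04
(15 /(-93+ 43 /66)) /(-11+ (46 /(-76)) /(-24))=180576 /12200971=0.01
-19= -19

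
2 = 2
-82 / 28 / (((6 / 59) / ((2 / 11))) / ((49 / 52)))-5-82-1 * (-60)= -109597 / 3432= -31.93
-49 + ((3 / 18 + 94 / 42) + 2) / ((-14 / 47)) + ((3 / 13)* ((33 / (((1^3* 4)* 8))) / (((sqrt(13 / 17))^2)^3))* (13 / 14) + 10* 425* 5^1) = 437916008063 / 20669376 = 21186.71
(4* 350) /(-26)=-700 /13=-53.85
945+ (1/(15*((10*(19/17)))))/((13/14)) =17506244/18525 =945.01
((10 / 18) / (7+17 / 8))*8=0.49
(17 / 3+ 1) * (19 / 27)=380 / 81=4.69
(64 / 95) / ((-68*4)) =-4 / 1615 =-0.00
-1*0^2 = 0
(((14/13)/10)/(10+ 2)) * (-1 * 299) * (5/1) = -161/12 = -13.42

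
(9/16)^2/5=0.06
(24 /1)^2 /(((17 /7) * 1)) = 4032 /17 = 237.18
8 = 8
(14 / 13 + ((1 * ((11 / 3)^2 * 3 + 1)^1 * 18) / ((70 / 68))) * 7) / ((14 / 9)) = 1480131 / 455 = 3253.04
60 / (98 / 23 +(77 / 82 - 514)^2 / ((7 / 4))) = 16238460 / 40710441109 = 0.00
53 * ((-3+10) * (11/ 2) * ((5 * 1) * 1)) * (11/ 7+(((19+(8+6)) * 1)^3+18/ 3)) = 366724490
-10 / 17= -0.59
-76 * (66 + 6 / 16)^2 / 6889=-5357259 / 110224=-48.60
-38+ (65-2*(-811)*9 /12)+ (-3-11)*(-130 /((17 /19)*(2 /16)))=595559 /34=17516.44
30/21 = 10/7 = 1.43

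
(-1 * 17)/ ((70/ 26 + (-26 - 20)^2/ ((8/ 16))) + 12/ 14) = -1547/ 385435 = -0.00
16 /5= 3.20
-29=-29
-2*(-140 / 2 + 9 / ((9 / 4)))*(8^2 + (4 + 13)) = 10692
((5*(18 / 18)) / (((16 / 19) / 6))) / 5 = 57 / 8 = 7.12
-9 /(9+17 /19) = -171 /188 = -0.91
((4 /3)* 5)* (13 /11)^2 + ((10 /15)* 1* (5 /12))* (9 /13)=89695 /9438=9.50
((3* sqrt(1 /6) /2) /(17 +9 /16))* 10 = 0.35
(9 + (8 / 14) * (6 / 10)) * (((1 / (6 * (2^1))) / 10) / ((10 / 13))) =1417 / 14000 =0.10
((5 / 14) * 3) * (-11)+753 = 10377 / 14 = 741.21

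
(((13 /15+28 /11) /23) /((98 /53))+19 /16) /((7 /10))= 3771857 /2082696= 1.81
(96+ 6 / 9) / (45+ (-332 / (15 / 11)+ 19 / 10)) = -2900 / 5897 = -0.49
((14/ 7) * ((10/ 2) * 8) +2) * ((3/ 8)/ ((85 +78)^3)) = 123/ 17322988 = 0.00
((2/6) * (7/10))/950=0.00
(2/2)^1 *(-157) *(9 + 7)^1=-2512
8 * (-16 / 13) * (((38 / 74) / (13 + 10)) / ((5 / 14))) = -34048 / 55315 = -0.62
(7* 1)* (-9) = -63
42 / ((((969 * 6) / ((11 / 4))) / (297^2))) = 2264031 / 1292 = 1752.35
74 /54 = 37 /27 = 1.37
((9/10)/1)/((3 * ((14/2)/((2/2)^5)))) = 3/70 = 0.04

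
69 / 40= 1.72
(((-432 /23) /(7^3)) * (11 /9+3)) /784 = -114 /386561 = -0.00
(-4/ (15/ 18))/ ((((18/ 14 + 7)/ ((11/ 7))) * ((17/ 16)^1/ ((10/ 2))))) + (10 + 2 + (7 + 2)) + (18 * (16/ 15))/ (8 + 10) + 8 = 190663/ 7395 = 25.78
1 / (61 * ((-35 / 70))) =-2 / 61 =-0.03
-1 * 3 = -3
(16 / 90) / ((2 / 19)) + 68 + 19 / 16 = 51031 / 720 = 70.88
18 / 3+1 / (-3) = 17 / 3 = 5.67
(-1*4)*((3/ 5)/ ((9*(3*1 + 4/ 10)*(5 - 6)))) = 4/ 51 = 0.08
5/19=0.26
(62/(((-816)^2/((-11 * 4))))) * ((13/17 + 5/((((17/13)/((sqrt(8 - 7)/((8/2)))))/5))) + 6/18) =-408859/16979328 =-0.02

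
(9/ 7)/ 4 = 9/ 28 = 0.32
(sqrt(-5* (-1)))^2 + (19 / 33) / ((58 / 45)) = 3475 / 638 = 5.45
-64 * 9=-576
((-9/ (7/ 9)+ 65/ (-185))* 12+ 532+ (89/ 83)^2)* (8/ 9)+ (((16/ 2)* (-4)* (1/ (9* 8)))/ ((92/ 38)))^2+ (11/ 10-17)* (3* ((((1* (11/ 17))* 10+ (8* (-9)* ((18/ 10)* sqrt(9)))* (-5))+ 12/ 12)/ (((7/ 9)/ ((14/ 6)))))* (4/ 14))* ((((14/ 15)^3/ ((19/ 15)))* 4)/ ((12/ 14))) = -29466390485605918772/ 123472194324885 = -238647.99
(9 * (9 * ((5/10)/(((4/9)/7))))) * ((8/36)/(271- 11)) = 567/1040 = 0.55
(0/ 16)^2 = 0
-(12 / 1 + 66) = -78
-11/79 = -0.14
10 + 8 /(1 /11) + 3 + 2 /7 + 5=106.29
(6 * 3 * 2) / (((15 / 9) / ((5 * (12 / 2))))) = 648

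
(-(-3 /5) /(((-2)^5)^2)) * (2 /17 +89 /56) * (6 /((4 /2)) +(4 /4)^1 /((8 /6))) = 14625 /3899392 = 0.00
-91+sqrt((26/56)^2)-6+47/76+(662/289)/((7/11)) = -3548415/38437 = -92.32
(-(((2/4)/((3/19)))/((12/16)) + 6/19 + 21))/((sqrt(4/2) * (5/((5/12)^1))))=-4367 * sqrt(2)/4104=-1.50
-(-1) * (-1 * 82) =-82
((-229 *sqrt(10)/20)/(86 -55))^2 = 52441/38440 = 1.36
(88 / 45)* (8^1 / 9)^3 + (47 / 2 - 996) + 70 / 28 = -31775794 / 32805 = -968.63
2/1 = 2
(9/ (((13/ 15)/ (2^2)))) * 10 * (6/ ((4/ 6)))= 48600/ 13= 3738.46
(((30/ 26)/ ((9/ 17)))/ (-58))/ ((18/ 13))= -85/ 3132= -0.03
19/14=1.36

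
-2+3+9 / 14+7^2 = 709 / 14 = 50.64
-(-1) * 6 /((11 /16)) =96 /11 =8.73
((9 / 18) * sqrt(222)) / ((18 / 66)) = 11 * sqrt(222) / 6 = 27.32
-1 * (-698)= 698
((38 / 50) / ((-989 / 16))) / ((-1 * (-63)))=-304 / 1557675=-0.00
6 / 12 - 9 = -17 / 2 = -8.50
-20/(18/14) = -140/9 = -15.56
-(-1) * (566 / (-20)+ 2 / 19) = -5357 / 190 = -28.19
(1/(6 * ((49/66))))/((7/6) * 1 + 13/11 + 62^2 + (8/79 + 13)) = 57354/986035379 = 0.00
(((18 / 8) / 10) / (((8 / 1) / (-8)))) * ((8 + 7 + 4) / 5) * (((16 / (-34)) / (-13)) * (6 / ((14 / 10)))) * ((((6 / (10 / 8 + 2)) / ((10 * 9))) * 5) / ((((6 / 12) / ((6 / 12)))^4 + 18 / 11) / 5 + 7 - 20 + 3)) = 15048 / 10477831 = 0.00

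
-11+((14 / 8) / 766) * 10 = -16817 / 1532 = -10.98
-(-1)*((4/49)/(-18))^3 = -8/85766121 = -0.00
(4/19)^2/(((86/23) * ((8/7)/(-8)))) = -1288/15523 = -0.08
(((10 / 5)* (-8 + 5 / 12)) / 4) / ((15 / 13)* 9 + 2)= -169 / 552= -0.31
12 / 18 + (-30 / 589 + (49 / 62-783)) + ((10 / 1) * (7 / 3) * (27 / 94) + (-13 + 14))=-128541883 / 166098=-773.89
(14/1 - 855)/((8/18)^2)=-68121/16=-4257.56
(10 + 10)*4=80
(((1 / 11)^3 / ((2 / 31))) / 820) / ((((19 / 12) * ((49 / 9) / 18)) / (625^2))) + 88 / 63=5935339609 / 457250409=12.98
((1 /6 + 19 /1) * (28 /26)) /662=805 /25818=0.03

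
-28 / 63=-4 / 9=-0.44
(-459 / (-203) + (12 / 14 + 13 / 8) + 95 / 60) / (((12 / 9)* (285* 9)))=30823 / 16662240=0.00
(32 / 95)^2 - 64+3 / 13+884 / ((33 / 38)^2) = 141631791443 / 127766925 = 1108.52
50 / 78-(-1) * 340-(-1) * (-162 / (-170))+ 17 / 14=15909731 / 46410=342.81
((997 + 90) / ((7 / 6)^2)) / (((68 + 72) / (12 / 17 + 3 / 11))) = 1790289 / 320705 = 5.58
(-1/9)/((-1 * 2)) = 1/18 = 0.06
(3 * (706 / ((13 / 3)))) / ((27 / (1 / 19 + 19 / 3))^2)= 7195552 / 263169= 27.34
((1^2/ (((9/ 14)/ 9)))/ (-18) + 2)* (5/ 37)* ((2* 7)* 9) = 770/ 37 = 20.81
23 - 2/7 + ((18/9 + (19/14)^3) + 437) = 464.21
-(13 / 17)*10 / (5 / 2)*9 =-468 / 17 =-27.53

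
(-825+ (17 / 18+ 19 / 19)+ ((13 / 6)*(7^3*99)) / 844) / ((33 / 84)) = -78256759 / 41778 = -1873.16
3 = 3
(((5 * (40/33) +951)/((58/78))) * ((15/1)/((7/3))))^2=341364608363025/4986289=68460654.48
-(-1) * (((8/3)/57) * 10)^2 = 6400/29241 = 0.22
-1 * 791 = -791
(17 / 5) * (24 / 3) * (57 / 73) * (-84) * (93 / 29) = -60558624 / 10585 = -5721.17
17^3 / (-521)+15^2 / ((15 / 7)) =49792 / 521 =95.57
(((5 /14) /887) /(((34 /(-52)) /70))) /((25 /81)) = -2106 /15079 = -0.14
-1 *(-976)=976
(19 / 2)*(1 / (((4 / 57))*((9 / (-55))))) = -827.29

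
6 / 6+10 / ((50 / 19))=24 / 5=4.80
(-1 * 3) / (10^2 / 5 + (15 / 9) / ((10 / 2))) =-9 / 61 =-0.15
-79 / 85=-0.93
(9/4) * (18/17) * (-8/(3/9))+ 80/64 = -3803/68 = -55.93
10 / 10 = 1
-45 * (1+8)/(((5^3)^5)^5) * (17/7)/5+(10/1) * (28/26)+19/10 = 61034017805592678806991813189597451128065586090087854823/4817499887508833178451084222615463659167289733886718750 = 12.67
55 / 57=0.96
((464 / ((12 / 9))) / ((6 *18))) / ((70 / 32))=464 / 315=1.47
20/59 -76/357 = 0.13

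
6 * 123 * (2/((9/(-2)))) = -328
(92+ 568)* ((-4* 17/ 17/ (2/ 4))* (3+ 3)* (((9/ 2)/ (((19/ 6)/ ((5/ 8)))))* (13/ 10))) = -694980/ 19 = -36577.89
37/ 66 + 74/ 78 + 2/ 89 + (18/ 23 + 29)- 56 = -43355953/ 1756326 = -24.69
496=496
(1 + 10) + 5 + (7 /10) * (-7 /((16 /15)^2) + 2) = 13.09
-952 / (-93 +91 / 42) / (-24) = -238 / 545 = -0.44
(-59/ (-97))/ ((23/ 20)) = 1180/ 2231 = 0.53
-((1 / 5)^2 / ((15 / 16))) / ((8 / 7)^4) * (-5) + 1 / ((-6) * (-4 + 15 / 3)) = -0.04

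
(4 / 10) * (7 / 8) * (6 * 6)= 63 / 5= 12.60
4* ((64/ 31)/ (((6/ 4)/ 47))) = 24064/ 93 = 258.75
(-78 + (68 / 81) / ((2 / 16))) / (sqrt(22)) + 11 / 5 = 11 / 5-2887 * sqrt(22) / 891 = -13.00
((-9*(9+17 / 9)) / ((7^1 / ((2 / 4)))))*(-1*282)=1974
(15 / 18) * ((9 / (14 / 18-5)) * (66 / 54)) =-165 / 76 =-2.17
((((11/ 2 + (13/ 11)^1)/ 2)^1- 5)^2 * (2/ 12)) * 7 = 3.21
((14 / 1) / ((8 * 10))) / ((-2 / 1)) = -7 / 80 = -0.09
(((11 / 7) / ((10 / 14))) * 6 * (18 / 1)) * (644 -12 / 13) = 1986336 / 13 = 152795.08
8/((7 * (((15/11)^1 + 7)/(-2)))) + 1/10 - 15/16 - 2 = -40067/12880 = -3.11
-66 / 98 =-33 / 49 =-0.67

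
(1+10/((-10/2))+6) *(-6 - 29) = -175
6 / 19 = 0.32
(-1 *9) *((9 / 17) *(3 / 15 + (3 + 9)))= -4941 / 85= -58.13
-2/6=-1/3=-0.33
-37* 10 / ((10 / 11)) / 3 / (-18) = 407 / 54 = 7.54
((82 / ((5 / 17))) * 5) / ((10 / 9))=6273 / 5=1254.60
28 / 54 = 14 / 27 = 0.52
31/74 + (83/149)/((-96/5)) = 206357/529248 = 0.39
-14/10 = -7/5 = -1.40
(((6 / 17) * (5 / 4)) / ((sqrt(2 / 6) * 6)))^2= 75 / 4624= 0.02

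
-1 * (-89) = 89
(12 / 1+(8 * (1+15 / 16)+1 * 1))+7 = 71 / 2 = 35.50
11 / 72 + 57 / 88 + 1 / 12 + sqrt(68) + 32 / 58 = 8243 / 5742 + 2*sqrt(17) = 9.68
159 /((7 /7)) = 159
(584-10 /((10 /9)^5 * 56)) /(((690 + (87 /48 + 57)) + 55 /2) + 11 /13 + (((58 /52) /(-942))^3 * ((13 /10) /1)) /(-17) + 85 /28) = 98156892310970817753 /131156308740568105375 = 0.75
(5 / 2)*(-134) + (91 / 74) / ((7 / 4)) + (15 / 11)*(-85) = -183234 / 407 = -450.21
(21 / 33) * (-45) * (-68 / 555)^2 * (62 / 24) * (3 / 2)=-125426 / 75295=-1.67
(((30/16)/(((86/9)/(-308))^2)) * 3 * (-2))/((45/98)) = -47064402/1849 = -25453.98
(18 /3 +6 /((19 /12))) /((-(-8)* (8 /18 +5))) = 837 /3724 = 0.22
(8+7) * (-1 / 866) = -15 / 866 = -0.02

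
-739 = -739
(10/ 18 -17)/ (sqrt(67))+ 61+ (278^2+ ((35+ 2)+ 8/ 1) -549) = 76841 -148 * sqrt(67)/ 603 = 76838.99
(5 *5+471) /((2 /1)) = 248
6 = 6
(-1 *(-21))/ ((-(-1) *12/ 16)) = 28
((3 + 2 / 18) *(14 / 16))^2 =2401 / 324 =7.41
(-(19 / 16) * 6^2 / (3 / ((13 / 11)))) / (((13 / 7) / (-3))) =1197 / 44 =27.20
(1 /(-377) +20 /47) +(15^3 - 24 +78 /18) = 178381933 /53157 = 3355.76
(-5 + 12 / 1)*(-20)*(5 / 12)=-175 / 3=-58.33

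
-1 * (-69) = 69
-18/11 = -1.64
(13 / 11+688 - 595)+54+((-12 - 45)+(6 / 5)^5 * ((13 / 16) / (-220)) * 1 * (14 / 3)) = 91.14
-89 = -89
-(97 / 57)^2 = -9409 / 3249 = -2.90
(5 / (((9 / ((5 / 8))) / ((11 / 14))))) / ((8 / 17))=4675 / 8064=0.58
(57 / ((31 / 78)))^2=19766916 / 961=20569.11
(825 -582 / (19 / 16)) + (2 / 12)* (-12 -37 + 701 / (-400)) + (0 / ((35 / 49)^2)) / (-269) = 4961827 / 15200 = 326.44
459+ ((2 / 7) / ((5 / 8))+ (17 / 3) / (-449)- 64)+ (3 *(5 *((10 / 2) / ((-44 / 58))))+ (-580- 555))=-869599921 / 1037190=-838.42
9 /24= 3 /8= 0.38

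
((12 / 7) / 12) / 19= 1 / 133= 0.01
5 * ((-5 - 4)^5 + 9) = -295200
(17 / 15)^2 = 289 / 225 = 1.28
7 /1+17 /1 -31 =-7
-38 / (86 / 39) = -741 / 43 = -17.23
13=13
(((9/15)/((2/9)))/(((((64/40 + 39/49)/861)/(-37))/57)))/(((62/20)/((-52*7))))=4372310173140/18197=240276428.70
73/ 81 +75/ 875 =0.99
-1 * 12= -12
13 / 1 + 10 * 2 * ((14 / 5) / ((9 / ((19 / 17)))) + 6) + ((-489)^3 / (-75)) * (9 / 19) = 53681118746 / 72675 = 738646.28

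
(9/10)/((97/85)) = 153/194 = 0.79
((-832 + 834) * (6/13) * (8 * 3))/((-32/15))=-135/13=-10.38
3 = 3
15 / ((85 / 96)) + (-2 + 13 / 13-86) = -1191 / 17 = -70.06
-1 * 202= -202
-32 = -32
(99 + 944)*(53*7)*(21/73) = 8126013/73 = 111315.25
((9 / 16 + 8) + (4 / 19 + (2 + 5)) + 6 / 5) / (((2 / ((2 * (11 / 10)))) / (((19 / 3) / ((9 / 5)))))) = 283789 / 4320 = 65.69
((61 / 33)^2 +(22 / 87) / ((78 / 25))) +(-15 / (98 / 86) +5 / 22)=-379732219 / 40234194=-9.44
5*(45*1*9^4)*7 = 10333575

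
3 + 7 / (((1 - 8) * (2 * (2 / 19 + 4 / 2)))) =221 / 80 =2.76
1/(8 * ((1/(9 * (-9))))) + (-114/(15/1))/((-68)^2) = -14633/1445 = -10.13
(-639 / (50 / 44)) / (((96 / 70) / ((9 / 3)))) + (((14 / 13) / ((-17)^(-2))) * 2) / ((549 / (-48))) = -122232817 / 95160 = -1284.50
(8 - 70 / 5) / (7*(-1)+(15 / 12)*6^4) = -6 / 1613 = -0.00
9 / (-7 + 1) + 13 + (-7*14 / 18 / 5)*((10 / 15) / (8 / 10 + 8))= 3391 / 297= 11.42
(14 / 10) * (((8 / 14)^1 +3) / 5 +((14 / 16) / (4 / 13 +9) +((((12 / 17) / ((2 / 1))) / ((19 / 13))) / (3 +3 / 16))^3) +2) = 630184234131611 / 160261679026328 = 3.93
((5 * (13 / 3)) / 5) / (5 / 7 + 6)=91 / 141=0.65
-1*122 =-122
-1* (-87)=87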